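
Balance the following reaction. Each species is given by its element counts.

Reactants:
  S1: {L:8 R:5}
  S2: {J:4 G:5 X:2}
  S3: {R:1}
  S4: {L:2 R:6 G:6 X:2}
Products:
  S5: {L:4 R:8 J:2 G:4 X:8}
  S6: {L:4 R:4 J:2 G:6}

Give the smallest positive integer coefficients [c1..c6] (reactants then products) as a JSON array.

Coefficients: [3, 4, 1, 4, 2, 6]

L: 3·8+4·0+1·0+4·2 = 32 | 2·4+6·4 = 32
R: 3·5+4·0+1·1+4·6 = 40 | 2·8+6·4 = 40
J: 3·0+4·4+1·0+4·0 = 16 | 2·2+6·2 = 16
G: 3·0+4·5+1·0+4·6 = 44 | 2·4+6·6 = 44
X: 3·0+4·2+1·0+4·2 = 16 | 2·8+6·0 = 16
gcd(3,4,1,4,2,6) = 1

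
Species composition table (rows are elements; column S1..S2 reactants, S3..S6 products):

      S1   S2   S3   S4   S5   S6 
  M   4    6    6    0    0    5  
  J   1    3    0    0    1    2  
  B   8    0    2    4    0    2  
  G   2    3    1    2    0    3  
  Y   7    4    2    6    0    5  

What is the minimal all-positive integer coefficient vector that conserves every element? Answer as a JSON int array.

M: 2·4+4·6 = 32 | 2·6+1·0+6·0+4·5 = 32
J: 2·1+4·3 = 14 | 2·0+1·0+6·1+4·2 = 14
B: 2·8+4·0 = 16 | 2·2+1·4+6·0+4·2 = 16
G: 2·2+4·3 = 16 | 2·1+1·2+6·0+4·3 = 16
Y: 2·7+4·4 = 30 | 2·2+1·6+6·0+4·5 = 30
gcd(2,4,2,1,6,4) = 1

Coefficients: [2, 4, 2, 1, 6, 4]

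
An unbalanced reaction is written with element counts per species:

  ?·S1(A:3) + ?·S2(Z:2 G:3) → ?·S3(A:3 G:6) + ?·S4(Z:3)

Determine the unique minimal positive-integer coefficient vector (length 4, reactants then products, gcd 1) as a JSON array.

Z: 3·0+6·2 = 12 | 3·0+4·3 = 12
A: 3·3+6·0 = 9 | 3·3+4·0 = 9
G: 3·0+6·3 = 18 | 3·6+4·0 = 18
gcd(3,6,3,4) = 1

Coefficients: [3, 6, 3, 4]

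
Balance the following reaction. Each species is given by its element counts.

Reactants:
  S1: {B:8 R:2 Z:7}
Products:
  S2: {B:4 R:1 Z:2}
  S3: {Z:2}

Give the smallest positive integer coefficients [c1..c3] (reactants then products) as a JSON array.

Coefficients: [2, 4, 3]

B: 2·8 = 16 | 4·4+3·0 = 16
R: 2·2 = 4 | 4·1+3·0 = 4
Z: 2·7 = 14 | 4·2+3·2 = 14
gcd(2,4,3) = 1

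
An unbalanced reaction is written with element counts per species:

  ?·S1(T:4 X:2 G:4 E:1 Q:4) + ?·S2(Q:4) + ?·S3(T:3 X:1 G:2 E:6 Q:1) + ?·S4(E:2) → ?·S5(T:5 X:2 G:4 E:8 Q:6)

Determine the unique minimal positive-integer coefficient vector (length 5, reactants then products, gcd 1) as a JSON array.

T: 2·4+3·0+4·3+3·0 = 20 | 4·5 = 20
X: 2·2+3·0+4·1+3·0 = 8 | 4·2 = 8
G: 2·4+3·0+4·2+3·0 = 16 | 4·4 = 16
E: 2·1+3·0+4·6+3·2 = 32 | 4·8 = 32
Q: 2·4+3·4+4·1+3·0 = 24 | 4·6 = 24
gcd(2,3,4,3,4) = 1

Coefficients: [2, 3, 4, 3, 4]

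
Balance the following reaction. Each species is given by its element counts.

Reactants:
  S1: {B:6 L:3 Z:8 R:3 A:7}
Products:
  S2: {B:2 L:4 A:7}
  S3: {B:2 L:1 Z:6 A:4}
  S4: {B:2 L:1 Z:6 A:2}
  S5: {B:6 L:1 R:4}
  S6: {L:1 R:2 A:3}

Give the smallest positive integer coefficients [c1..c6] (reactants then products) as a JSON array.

B: 6·6 = 36 | 1·2+5·2+3·2+3·6+3·0 = 36
L: 6·3 = 18 | 1·4+5·1+3·1+3·1+3·1 = 18
Z: 6·8 = 48 | 1·0+5·6+3·6+3·0+3·0 = 48
R: 6·3 = 18 | 1·0+5·0+3·0+3·4+3·2 = 18
A: 6·7 = 42 | 1·7+5·4+3·2+3·0+3·3 = 42
gcd(6,1,5,3,3,3) = 1

Coefficients: [6, 1, 5, 3, 3, 3]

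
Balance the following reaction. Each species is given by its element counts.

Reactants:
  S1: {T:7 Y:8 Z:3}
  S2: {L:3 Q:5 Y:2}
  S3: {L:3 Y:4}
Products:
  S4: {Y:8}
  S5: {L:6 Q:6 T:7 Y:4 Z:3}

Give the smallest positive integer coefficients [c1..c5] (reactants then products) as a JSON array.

Coefficients: [5, 6, 4, 6, 5]

L: 5·0+6·3+4·3 = 30 | 6·0+5·6 = 30
Q: 5·0+6·5+4·0 = 30 | 6·0+5·6 = 30
T: 5·7+6·0+4·0 = 35 | 6·0+5·7 = 35
Y: 5·8+6·2+4·4 = 68 | 6·8+5·4 = 68
Z: 5·3+6·0+4·0 = 15 | 6·0+5·3 = 15
gcd(5,6,4,6,5) = 1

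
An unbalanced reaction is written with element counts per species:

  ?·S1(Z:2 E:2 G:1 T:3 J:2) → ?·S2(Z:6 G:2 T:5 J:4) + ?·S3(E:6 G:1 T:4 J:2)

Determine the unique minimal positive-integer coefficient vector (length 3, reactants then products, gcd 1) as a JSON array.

Z: 3·2 = 6 | 1·6+1·0 = 6
E: 3·2 = 6 | 1·0+1·6 = 6
G: 3·1 = 3 | 1·2+1·1 = 3
T: 3·3 = 9 | 1·5+1·4 = 9
J: 3·2 = 6 | 1·4+1·2 = 6
gcd(3,1,1) = 1

Coefficients: [3, 1, 1]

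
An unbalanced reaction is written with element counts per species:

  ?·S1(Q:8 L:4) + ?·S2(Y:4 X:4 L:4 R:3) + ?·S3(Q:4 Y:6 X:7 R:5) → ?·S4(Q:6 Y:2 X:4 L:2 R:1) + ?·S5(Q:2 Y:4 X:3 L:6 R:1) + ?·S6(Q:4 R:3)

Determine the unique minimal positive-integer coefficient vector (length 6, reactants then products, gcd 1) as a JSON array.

Q: 6·8+5·0+2·4 = 56 | 4·6+6·2+5·4 = 56
Y: 6·0+5·4+2·6 = 32 | 4·2+6·4+5·0 = 32
X: 6·0+5·4+2·7 = 34 | 4·4+6·3+5·0 = 34
L: 6·4+5·4+2·0 = 44 | 4·2+6·6+5·0 = 44
R: 6·0+5·3+2·5 = 25 | 4·1+6·1+5·3 = 25
gcd(6,5,2,4,6,5) = 1

Coefficients: [6, 5, 2, 4, 6, 5]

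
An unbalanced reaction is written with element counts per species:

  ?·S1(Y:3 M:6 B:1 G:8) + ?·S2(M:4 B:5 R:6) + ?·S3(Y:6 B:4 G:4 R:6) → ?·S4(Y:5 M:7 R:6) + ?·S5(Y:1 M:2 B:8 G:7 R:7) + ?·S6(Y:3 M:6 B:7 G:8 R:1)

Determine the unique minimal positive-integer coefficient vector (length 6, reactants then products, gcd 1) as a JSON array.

Y: 4·3+6·0+3·6 = 30 | 4·5+4·1+2·3 = 30
M: 4·6+6·4+3·0 = 48 | 4·7+4·2+2·6 = 48
B: 4·1+6·5+3·4 = 46 | 4·0+4·8+2·7 = 46
G: 4·8+6·0+3·4 = 44 | 4·0+4·7+2·8 = 44
R: 4·0+6·6+3·6 = 54 | 4·6+4·7+2·1 = 54
gcd(4,6,3,4,4,2) = 1

Coefficients: [4, 6, 3, 4, 4, 2]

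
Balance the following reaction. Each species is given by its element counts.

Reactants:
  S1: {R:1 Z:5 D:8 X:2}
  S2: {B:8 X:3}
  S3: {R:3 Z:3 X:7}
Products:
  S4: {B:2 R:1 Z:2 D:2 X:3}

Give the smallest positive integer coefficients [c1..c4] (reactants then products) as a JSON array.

B: 1·0+1·8+1·0 = 8 | 4·2 = 8
R: 1·1+1·0+1·3 = 4 | 4·1 = 4
Z: 1·5+1·0+1·3 = 8 | 4·2 = 8
D: 1·8+1·0+1·0 = 8 | 4·2 = 8
X: 1·2+1·3+1·7 = 12 | 4·3 = 12
gcd(1,1,1,4) = 1

Coefficients: [1, 1, 1, 4]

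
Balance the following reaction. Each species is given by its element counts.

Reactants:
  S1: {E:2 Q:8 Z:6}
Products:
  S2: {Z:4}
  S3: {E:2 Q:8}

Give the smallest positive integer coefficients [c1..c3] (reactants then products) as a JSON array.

Coefficients: [2, 3, 2]

E: 2·2 = 4 | 3·0+2·2 = 4
Q: 2·8 = 16 | 3·0+2·8 = 16
Z: 2·6 = 12 | 3·4+2·0 = 12
gcd(2,3,2) = 1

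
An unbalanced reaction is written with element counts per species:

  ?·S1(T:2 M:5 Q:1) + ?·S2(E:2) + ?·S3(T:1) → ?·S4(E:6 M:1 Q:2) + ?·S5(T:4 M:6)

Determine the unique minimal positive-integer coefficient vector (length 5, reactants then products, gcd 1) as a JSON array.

E: 4·0+6·2+4·0 = 12 | 2·6+3·0 = 12
T: 4·2+6·0+4·1 = 12 | 2·0+3·4 = 12
M: 4·5+6·0+4·0 = 20 | 2·1+3·6 = 20
Q: 4·1+6·0+4·0 = 4 | 2·2+3·0 = 4
gcd(4,6,4,2,3) = 1

Coefficients: [4, 6, 4, 2, 3]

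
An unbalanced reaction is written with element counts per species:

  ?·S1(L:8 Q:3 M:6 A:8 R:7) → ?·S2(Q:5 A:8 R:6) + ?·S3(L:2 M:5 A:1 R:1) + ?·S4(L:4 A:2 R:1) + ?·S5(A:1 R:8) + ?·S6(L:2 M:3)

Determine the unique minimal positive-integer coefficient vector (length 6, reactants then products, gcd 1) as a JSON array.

L: 5·8 = 40 | 3·0+3·2+6·4+1·0+5·2 = 40
Q: 5·3 = 15 | 3·5+3·0+6·0+1·0+5·0 = 15
M: 5·6 = 30 | 3·0+3·5+6·0+1·0+5·3 = 30
A: 5·8 = 40 | 3·8+3·1+6·2+1·1+5·0 = 40
R: 5·7 = 35 | 3·6+3·1+6·1+1·8+5·0 = 35
gcd(5,3,3,6,1,5) = 1

Coefficients: [5, 3, 3, 6, 1, 5]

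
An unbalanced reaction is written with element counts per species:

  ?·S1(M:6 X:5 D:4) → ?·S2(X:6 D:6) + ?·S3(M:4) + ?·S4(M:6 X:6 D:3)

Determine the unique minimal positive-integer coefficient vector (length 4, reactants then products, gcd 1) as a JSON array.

Coefficients: [6, 3, 6, 2]

M: 6·6 = 36 | 3·0+6·4+2·6 = 36
X: 6·5 = 30 | 3·6+6·0+2·6 = 30
D: 6·4 = 24 | 3·6+6·0+2·3 = 24
gcd(6,3,6,2) = 1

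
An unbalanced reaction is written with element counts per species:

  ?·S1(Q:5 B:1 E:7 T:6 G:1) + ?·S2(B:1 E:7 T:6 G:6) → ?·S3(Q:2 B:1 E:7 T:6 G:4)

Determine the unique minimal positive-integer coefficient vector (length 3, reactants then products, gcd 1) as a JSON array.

Q: 2·5+3·0 = 10 | 5·2 = 10
B: 2·1+3·1 = 5 | 5·1 = 5
E: 2·7+3·7 = 35 | 5·7 = 35
T: 2·6+3·6 = 30 | 5·6 = 30
G: 2·1+3·6 = 20 | 5·4 = 20
gcd(2,3,5) = 1

Coefficients: [2, 3, 5]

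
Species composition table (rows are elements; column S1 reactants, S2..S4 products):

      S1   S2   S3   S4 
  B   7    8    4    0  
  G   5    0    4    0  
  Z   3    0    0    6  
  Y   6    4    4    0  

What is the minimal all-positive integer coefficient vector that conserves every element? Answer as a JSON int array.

B: 4·7 = 28 | 1·8+5·4+2·0 = 28
G: 4·5 = 20 | 1·0+5·4+2·0 = 20
Z: 4·3 = 12 | 1·0+5·0+2·6 = 12
Y: 4·6 = 24 | 1·4+5·4+2·0 = 24
gcd(4,1,5,2) = 1

Coefficients: [4, 1, 5, 2]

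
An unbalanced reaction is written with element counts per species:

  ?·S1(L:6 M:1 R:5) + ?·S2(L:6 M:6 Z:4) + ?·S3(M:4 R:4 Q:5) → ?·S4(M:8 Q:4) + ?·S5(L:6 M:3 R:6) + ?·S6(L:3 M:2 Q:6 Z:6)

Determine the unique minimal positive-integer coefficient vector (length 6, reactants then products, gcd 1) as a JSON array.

L: 4·6+3·6+4·0 = 42 | 2·0+6·6+2·3 = 42
M: 4·1+3·6+4·4 = 38 | 2·8+6·3+2·2 = 38
R: 4·5+3·0+4·4 = 36 | 2·0+6·6+2·0 = 36
Q: 4·0+3·0+4·5 = 20 | 2·4+6·0+2·6 = 20
Z: 4·0+3·4+4·0 = 12 | 2·0+6·0+2·6 = 12
gcd(4,3,4,2,6,2) = 1

Coefficients: [4, 3, 4, 2, 6, 2]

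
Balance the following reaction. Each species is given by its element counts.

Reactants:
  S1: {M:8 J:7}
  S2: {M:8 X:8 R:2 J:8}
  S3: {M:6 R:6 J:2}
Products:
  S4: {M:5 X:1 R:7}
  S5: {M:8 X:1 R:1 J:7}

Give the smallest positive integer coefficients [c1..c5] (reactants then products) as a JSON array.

Coefficients: [4, 1, 3, 2, 6]

M: 4·8+1·8+3·6 = 58 | 2·5+6·8 = 58
X: 4·0+1·8+3·0 = 8 | 2·1+6·1 = 8
R: 4·0+1·2+3·6 = 20 | 2·7+6·1 = 20
J: 4·7+1·8+3·2 = 42 | 2·0+6·7 = 42
gcd(4,1,3,2,6) = 1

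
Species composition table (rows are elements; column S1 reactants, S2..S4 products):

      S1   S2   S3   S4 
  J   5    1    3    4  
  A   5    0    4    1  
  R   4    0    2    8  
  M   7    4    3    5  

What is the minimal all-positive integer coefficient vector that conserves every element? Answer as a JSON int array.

J: 5·5 = 25 | 3·1+6·3+1·4 = 25
A: 5·5 = 25 | 3·0+6·4+1·1 = 25
R: 5·4 = 20 | 3·0+6·2+1·8 = 20
M: 5·7 = 35 | 3·4+6·3+1·5 = 35
gcd(5,3,6,1) = 1

Coefficients: [5, 3, 6, 1]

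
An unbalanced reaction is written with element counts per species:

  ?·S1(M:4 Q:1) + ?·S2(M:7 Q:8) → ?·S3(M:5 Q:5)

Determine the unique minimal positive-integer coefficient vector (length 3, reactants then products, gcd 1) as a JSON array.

M: 1·4+3·7 = 25 | 5·5 = 25
Q: 1·1+3·8 = 25 | 5·5 = 25
gcd(1,3,5) = 1

Coefficients: [1, 3, 5]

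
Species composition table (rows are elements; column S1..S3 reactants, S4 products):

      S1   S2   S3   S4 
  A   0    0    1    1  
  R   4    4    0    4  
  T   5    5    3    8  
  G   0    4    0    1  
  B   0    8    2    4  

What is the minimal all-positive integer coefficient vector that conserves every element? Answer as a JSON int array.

A: 3·0+1·0+4·1 = 4 | 4·1 = 4
R: 3·4+1·4+4·0 = 16 | 4·4 = 16
T: 3·5+1·5+4·3 = 32 | 4·8 = 32
G: 3·0+1·4+4·0 = 4 | 4·1 = 4
B: 3·0+1·8+4·2 = 16 | 4·4 = 16
gcd(3,1,4,4) = 1

Coefficients: [3, 1, 4, 4]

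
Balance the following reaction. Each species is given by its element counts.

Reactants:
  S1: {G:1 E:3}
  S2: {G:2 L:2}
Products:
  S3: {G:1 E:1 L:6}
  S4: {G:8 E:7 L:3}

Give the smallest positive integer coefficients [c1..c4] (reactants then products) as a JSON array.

G: 5·1+6·2 = 17 | 1·1+2·8 = 17
E: 5·3+6·0 = 15 | 1·1+2·7 = 15
L: 5·0+6·2 = 12 | 1·6+2·3 = 12
gcd(5,6,1,2) = 1

Coefficients: [5, 6, 1, 2]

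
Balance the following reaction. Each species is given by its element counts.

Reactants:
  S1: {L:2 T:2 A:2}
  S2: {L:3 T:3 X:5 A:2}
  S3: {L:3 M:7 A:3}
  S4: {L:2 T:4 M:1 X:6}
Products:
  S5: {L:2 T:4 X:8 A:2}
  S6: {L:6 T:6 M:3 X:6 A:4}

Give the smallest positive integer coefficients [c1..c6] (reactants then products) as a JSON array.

L: 6·2+4·3+2·3+4·2 = 38 | 1·2+6·6 = 38
T: 6·2+4·3+2·0+4·4 = 40 | 1·4+6·6 = 40
M: 6·0+4·0+2·7+4·1 = 18 | 1·0+6·3 = 18
X: 6·0+4·5+2·0+4·6 = 44 | 1·8+6·6 = 44
A: 6·2+4·2+2·3+4·0 = 26 | 1·2+6·4 = 26
gcd(6,4,2,4,1,6) = 1

Coefficients: [6, 4, 2, 4, 1, 6]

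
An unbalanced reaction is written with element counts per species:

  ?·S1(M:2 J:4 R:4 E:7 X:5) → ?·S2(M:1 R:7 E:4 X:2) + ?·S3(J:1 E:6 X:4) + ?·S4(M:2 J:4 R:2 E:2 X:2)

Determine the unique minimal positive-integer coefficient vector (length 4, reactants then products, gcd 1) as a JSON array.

M: 6·2 = 12 | 2·1+4·0+5·2 = 12
J: 6·4 = 24 | 2·0+4·1+5·4 = 24
R: 6·4 = 24 | 2·7+4·0+5·2 = 24
E: 6·7 = 42 | 2·4+4·6+5·2 = 42
X: 6·5 = 30 | 2·2+4·4+5·2 = 30
gcd(6,2,4,5) = 1

Coefficients: [6, 2, 4, 5]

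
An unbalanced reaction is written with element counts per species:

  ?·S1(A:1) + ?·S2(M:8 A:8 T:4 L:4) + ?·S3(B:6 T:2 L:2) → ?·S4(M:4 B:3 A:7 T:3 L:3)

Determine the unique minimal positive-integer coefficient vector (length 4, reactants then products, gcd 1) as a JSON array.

M: 6·0+1·8+1·0 = 8 | 2·4 = 8
B: 6·0+1·0+1·6 = 6 | 2·3 = 6
A: 6·1+1·8+1·0 = 14 | 2·7 = 14
T: 6·0+1·4+1·2 = 6 | 2·3 = 6
L: 6·0+1·4+1·2 = 6 | 2·3 = 6
gcd(6,1,1,2) = 1

Coefficients: [6, 1, 1, 2]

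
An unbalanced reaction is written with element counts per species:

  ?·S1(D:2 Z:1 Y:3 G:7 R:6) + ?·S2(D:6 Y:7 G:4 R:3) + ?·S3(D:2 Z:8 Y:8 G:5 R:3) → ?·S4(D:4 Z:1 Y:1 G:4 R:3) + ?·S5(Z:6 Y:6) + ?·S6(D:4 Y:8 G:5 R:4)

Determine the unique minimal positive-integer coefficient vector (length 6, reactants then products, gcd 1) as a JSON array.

D: 3·2+6·6+1·2 = 44 | 5·4+1·0+6·4 = 44
Z: 3·1+6·0+1·8 = 11 | 5·1+1·6+6·0 = 11
Y: 3·3+6·7+1·8 = 59 | 5·1+1·6+6·8 = 59
G: 3·7+6·4+1·5 = 50 | 5·4+1·0+6·5 = 50
R: 3·6+6·3+1·3 = 39 | 5·3+1·0+6·4 = 39
gcd(3,6,1,5,1,6) = 1

Coefficients: [3, 6, 1, 5, 1, 6]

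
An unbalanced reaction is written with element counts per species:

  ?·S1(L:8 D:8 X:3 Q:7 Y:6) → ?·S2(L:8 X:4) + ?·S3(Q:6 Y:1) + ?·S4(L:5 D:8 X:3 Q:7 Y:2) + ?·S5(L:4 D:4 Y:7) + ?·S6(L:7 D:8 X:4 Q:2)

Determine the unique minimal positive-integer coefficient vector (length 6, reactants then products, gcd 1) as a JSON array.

Coefficients: [6, 1, 4, 2, 4, 2]

L: 6·8 = 48 | 1·8+4·0+2·5+4·4+2·7 = 48
D: 6·8 = 48 | 1·0+4·0+2·8+4·4+2·8 = 48
X: 6·3 = 18 | 1·4+4·0+2·3+4·0+2·4 = 18
Q: 6·7 = 42 | 1·0+4·6+2·7+4·0+2·2 = 42
Y: 6·6 = 36 | 1·0+4·1+2·2+4·7+2·0 = 36
gcd(6,1,4,2,4,2) = 1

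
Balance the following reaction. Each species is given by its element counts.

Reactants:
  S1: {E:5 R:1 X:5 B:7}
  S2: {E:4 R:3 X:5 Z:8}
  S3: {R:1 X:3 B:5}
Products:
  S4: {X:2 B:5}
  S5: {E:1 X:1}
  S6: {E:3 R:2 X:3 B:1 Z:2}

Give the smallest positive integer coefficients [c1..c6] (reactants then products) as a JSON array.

E: 2·5+1·4+3·0 = 14 | 5·0+2·1+4·3 = 14
R: 2·1+1·3+3·1 = 8 | 5·0+2·0+4·2 = 8
X: 2·5+1·5+3·3 = 24 | 5·2+2·1+4·3 = 24
B: 2·7+1·0+3·5 = 29 | 5·5+2·0+4·1 = 29
Z: 2·0+1·8+3·0 = 8 | 5·0+2·0+4·2 = 8
gcd(2,1,3,5,2,4) = 1

Coefficients: [2, 1, 3, 5, 2, 4]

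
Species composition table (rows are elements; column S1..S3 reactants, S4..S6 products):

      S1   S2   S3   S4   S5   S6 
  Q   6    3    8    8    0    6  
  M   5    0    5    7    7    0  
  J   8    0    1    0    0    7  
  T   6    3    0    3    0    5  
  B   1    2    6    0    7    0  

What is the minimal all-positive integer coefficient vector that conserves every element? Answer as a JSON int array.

Q: 5·6+2·3+2·8 = 52 | 2·8+3·0+6·6 = 52
M: 5·5+2·0+2·5 = 35 | 2·7+3·7+6·0 = 35
J: 5·8+2·0+2·1 = 42 | 2·0+3·0+6·7 = 42
T: 5·6+2·3+2·0 = 36 | 2·3+3·0+6·5 = 36
B: 5·1+2·2+2·6 = 21 | 2·0+3·7+6·0 = 21
gcd(5,2,2,2,3,6) = 1

Coefficients: [5, 2, 2, 2, 3, 6]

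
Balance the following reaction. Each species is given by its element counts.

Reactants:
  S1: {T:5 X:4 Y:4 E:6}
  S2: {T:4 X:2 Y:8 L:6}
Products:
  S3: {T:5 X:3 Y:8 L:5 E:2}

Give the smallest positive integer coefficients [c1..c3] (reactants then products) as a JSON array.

Coefficients: [2, 5, 6]

T: 2·5+5·4 = 30 | 6·5 = 30
X: 2·4+5·2 = 18 | 6·3 = 18
Y: 2·4+5·8 = 48 | 6·8 = 48
L: 2·0+5·6 = 30 | 6·5 = 30
E: 2·6+5·0 = 12 | 6·2 = 12
gcd(2,5,6) = 1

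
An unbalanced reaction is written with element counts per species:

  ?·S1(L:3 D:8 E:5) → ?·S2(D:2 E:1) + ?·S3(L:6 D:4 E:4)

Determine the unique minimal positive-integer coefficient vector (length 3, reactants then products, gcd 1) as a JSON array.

Coefficients: [2, 6, 1]

L: 2·3 = 6 | 6·0+1·6 = 6
D: 2·8 = 16 | 6·2+1·4 = 16
E: 2·5 = 10 | 6·1+1·4 = 10
gcd(2,6,1) = 1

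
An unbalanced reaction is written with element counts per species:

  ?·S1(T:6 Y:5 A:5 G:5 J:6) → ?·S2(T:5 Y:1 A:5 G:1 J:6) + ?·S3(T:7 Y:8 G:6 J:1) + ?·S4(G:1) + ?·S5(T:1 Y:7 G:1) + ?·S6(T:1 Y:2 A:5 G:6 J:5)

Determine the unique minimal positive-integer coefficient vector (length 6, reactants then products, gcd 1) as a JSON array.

T: 4·6 = 24 | 3·5+1·7+4·0+1·1+1·1 = 24
Y: 4·5 = 20 | 3·1+1·8+4·0+1·7+1·2 = 20
A: 4·5 = 20 | 3·5+1·0+4·0+1·0+1·5 = 20
G: 4·5 = 20 | 3·1+1·6+4·1+1·1+1·6 = 20
J: 4·6 = 24 | 3·6+1·1+4·0+1·0+1·5 = 24
gcd(4,3,1,4,1,1) = 1

Coefficients: [4, 3, 1, 4, 1, 1]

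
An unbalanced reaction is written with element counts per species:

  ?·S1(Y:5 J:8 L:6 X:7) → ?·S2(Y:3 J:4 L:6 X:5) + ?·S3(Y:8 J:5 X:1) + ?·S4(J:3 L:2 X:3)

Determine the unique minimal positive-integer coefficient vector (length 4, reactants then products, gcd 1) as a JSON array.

Coefficients: [5, 3, 2, 6]

Y: 5·5 = 25 | 3·3+2·8+6·0 = 25
J: 5·8 = 40 | 3·4+2·5+6·3 = 40
L: 5·6 = 30 | 3·6+2·0+6·2 = 30
X: 5·7 = 35 | 3·5+2·1+6·3 = 35
gcd(5,3,2,6) = 1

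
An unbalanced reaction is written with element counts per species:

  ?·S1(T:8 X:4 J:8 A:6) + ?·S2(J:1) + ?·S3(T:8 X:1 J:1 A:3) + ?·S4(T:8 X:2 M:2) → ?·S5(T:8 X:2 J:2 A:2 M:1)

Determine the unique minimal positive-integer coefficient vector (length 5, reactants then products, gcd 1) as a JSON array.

Coefficients: [1, 2, 2, 3, 6]

T: 1·8+2·0+2·8+3·8 = 48 | 6·8 = 48
X: 1·4+2·0+2·1+3·2 = 12 | 6·2 = 12
J: 1·8+2·1+2·1+3·0 = 12 | 6·2 = 12
A: 1·6+2·0+2·3+3·0 = 12 | 6·2 = 12
M: 1·0+2·0+2·0+3·2 = 6 | 6·1 = 6
gcd(1,2,2,3,6) = 1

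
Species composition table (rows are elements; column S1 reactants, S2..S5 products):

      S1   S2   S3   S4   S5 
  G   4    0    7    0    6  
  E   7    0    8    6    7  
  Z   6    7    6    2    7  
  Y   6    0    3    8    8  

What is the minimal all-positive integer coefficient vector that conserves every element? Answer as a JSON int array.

G: 5·4 = 20 | 1·0+2·7+2·0+1·6 = 20
E: 5·7 = 35 | 1·0+2·8+2·6+1·7 = 35
Z: 5·6 = 30 | 1·7+2·6+2·2+1·7 = 30
Y: 5·6 = 30 | 1·0+2·3+2·8+1·8 = 30
gcd(5,1,2,2,1) = 1

Coefficients: [5, 1, 2, 2, 1]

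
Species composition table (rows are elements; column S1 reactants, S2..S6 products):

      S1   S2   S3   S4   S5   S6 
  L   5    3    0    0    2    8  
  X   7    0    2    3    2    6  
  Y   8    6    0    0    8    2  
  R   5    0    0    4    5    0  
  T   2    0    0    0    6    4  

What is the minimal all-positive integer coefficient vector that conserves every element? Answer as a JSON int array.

Coefficients: [5, 5, 6, 5, 1, 1]

L: 5·5 = 25 | 5·3+6·0+5·0+1·2+1·8 = 25
X: 5·7 = 35 | 5·0+6·2+5·3+1·2+1·6 = 35
Y: 5·8 = 40 | 5·6+6·0+5·0+1·8+1·2 = 40
R: 5·5 = 25 | 5·0+6·0+5·4+1·5+1·0 = 25
T: 5·2 = 10 | 5·0+6·0+5·0+1·6+1·4 = 10
gcd(5,5,6,5,1,1) = 1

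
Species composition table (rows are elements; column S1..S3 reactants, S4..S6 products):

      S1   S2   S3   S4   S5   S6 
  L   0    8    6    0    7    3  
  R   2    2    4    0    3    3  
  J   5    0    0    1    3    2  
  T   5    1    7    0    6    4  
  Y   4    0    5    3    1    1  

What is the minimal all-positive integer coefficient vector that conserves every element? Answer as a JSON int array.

L: 4·0+3·8+1·6 = 30 | 5·0+3·7+3·3 = 30
R: 4·2+3·2+1·4 = 18 | 5·0+3·3+3·3 = 18
J: 4·5+3·0+1·0 = 20 | 5·1+3·3+3·2 = 20
T: 4·5+3·1+1·7 = 30 | 5·0+3·6+3·4 = 30
Y: 4·4+3·0+1·5 = 21 | 5·3+3·1+3·1 = 21
gcd(4,3,1,5,3,3) = 1

Coefficients: [4, 3, 1, 5, 3, 3]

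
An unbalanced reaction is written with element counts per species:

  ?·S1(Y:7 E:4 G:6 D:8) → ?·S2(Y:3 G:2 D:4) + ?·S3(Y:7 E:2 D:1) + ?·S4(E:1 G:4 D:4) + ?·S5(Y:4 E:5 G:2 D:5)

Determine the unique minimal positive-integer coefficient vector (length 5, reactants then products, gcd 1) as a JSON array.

Y: 4·7 = 28 | 1·3+3·7+5·0+1·4 = 28
E: 4·4 = 16 | 1·0+3·2+5·1+1·5 = 16
G: 4·6 = 24 | 1·2+3·0+5·4+1·2 = 24
D: 4·8 = 32 | 1·4+3·1+5·4+1·5 = 32
gcd(4,1,3,5,1) = 1

Coefficients: [4, 1, 3, 5, 1]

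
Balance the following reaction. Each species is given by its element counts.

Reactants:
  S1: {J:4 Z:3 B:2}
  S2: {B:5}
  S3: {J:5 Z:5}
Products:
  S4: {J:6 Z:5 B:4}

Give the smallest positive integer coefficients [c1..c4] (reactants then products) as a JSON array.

Coefficients: [5, 2, 2, 5]

J: 5·4+2·0+2·5 = 30 | 5·6 = 30
Z: 5·3+2·0+2·5 = 25 | 5·5 = 25
B: 5·2+2·5+2·0 = 20 | 5·4 = 20
gcd(5,2,2,5) = 1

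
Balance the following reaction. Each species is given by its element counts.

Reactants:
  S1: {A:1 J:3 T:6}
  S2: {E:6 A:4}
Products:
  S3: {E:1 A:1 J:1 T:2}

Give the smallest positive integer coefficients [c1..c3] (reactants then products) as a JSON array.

E: 2·0+1·6 = 6 | 6·1 = 6
A: 2·1+1·4 = 6 | 6·1 = 6
J: 2·3+1·0 = 6 | 6·1 = 6
T: 2·6+1·0 = 12 | 6·2 = 12
gcd(2,1,6) = 1

Coefficients: [2, 1, 6]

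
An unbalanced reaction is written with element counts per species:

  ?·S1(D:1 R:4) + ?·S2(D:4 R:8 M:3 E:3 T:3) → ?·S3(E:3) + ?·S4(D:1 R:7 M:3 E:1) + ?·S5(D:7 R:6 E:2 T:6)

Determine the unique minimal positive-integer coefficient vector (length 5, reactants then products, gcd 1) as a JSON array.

Coefficients: [3, 6, 2, 6, 3]

D: 3·1+6·4 = 27 | 2·0+6·1+3·7 = 27
R: 3·4+6·8 = 60 | 2·0+6·7+3·6 = 60
M: 3·0+6·3 = 18 | 2·0+6·3+3·0 = 18
E: 3·0+6·3 = 18 | 2·3+6·1+3·2 = 18
T: 3·0+6·3 = 18 | 2·0+6·0+3·6 = 18
gcd(3,6,2,6,3) = 1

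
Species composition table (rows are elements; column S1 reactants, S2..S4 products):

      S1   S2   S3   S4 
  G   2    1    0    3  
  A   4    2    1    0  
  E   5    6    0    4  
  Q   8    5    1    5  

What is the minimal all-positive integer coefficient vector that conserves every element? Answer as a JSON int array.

G: 2·2 = 4 | 1·1+6·0+1·3 = 4
A: 2·4 = 8 | 1·2+6·1+1·0 = 8
E: 2·5 = 10 | 1·6+6·0+1·4 = 10
Q: 2·8 = 16 | 1·5+6·1+1·5 = 16
gcd(2,1,6,1) = 1

Coefficients: [2, 1, 6, 1]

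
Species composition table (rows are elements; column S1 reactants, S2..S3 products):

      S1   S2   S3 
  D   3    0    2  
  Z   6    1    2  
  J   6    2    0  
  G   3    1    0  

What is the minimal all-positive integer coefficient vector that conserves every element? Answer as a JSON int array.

D: 2·3 = 6 | 6·0+3·2 = 6
Z: 2·6 = 12 | 6·1+3·2 = 12
J: 2·6 = 12 | 6·2+3·0 = 12
G: 2·3 = 6 | 6·1+3·0 = 6
gcd(2,6,3) = 1

Coefficients: [2, 6, 3]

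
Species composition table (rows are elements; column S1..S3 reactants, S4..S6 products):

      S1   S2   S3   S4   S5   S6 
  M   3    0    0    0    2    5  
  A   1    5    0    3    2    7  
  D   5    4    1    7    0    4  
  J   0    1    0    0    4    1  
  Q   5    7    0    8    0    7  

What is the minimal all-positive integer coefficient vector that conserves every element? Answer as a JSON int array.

Coefficients: [4, 6, 6, 6, 1, 2]

M: 4·3+6·0+6·0 = 12 | 6·0+1·2+2·5 = 12
A: 4·1+6·5+6·0 = 34 | 6·3+1·2+2·7 = 34
D: 4·5+6·4+6·1 = 50 | 6·7+1·0+2·4 = 50
J: 4·0+6·1+6·0 = 6 | 6·0+1·4+2·1 = 6
Q: 4·5+6·7+6·0 = 62 | 6·8+1·0+2·7 = 62
gcd(4,6,6,6,1,2) = 1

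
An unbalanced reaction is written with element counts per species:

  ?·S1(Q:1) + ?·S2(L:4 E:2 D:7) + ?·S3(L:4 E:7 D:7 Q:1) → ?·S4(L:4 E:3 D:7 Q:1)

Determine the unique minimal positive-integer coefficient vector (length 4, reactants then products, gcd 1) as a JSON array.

L: 4·0+4·4+1·4 = 20 | 5·4 = 20
E: 4·0+4·2+1·7 = 15 | 5·3 = 15
D: 4·0+4·7+1·7 = 35 | 5·7 = 35
Q: 4·1+4·0+1·1 = 5 | 5·1 = 5
gcd(4,4,1,5) = 1

Coefficients: [4, 4, 1, 5]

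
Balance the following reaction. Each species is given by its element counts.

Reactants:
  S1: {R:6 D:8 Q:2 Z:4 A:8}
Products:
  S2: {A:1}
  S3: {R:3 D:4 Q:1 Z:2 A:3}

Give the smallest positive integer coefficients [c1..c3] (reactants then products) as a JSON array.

Coefficients: [1, 2, 2]

R: 1·6 = 6 | 2·0+2·3 = 6
D: 1·8 = 8 | 2·0+2·4 = 8
Q: 1·2 = 2 | 2·0+2·1 = 2
Z: 1·4 = 4 | 2·0+2·2 = 4
A: 1·8 = 8 | 2·1+2·3 = 8
gcd(1,2,2) = 1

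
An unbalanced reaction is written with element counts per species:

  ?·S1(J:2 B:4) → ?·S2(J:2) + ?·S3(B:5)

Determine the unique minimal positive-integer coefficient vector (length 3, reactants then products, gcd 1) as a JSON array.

Coefficients: [5, 5, 4]

J: 5·2 = 10 | 5·2+4·0 = 10
B: 5·4 = 20 | 5·0+4·5 = 20
gcd(5,5,4) = 1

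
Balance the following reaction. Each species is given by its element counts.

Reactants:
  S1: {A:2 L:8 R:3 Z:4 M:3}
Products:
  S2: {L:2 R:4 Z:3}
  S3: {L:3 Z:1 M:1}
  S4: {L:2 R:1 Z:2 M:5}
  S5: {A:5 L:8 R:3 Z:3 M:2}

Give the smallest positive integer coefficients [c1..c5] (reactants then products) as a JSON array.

A: 5·2 = 10 | 2·0+6·0+1·0+2·5 = 10
L: 5·8 = 40 | 2·2+6·3+1·2+2·8 = 40
R: 5·3 = 15 | 2·4+6·0+1·1+2·3 = 15
Z: 5·4 = 20 | 2·3+6·1+1·2+2·3 = 20
M: 5·3 = 15 | 2·0+6·1+1·5+2·2 = 15
gcd(5,2,6,1,2) = 1

Coefficients: [5, 2, 6, 1, 2]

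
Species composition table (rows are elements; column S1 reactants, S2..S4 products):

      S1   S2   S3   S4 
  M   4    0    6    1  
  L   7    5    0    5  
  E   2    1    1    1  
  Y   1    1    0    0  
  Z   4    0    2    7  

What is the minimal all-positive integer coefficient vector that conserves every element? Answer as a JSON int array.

Coefficients: [5, 5, 3, 2]

M: 5·4 = 20 | 5·0+3·6+2·1 = 20
L: 5·7 = 35 | 5·5+3·0+2·5 = 35
E: 5·2 = 10 | 5·1+3·1+2·1 = 10
Y: 5·1 = 5 | 5·1+3·0+2·0 = 5
Z: 5·4 = 20 | 5·0+3·2+2·7 = 20
gcd(5,5,3,2) = 1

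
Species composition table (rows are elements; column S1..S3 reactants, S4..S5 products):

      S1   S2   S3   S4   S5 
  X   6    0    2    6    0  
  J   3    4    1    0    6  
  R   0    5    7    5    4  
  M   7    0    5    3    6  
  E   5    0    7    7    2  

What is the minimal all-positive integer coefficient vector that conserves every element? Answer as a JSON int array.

Coefficients: [3, 3, 3, 4, 4]

X: 3·6+3·0+3·2 = 24 | 4·6+4·0 = 24
J: 3·3+3·4+3·1 = 24 | 4·0+4·6 = 24
R: 3·0+3·5+3·7 = 36 | 4·5+4·4 = 36
M: 3·7+3·0+3·5 = 36 | 4·3+4·6 = 36
E: 3·5+3·0+3·7 = 36 | 4·7+4·2 = 36
gcd(3,3,3,4,4) = 1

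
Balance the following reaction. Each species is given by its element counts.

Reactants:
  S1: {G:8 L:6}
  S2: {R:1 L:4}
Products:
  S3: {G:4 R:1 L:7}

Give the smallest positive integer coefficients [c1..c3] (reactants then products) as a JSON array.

G: 1·8+2·0 = 8 | 2·4 = 8
R: 1·0+2·1 = 2 | 2·1 = 2
L: 1·6+2·4 = 14 | 2·7 = 14
gcd(1,2,2) = 1

Coefficients: [1, 2, 2]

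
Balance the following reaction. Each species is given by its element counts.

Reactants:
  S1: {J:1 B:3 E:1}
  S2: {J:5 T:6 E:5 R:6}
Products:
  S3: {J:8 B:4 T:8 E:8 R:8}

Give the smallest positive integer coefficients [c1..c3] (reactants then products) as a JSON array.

J: 4·1+4·5 = 24 | 3·8 = 24
B: 4·3+4·0 = 12 | 3·4 = 12
T: 4·0+4·6 = 24 | 3·8 = 24
E: 4·1+4·5 = 24 | 3·8 = 24
R: 4·0+4·6 = 24 | 3·8 = 24
gcd(4,4,3) = 1

Coefficients: [4, 4, 3]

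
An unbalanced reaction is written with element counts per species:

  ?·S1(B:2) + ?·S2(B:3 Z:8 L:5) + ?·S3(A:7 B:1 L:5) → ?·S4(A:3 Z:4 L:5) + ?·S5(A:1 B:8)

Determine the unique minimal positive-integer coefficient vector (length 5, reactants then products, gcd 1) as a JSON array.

Coefficients: [2, 1, 1, 2, 1]

A: 2·0+1·0+1·7 = 7 | 2·3+1·1 = 7
B: 2·2+1·3+1·1 = 8 | 2·0+1·8 = 8
Z: 2·0+1·8+1·0 = 8 | 2·4+1·0 = 8
L: 2·0+1·5+1·5 = 10 | 2·5+1·0 = 10
gcd(2,1,1,2,1) = 1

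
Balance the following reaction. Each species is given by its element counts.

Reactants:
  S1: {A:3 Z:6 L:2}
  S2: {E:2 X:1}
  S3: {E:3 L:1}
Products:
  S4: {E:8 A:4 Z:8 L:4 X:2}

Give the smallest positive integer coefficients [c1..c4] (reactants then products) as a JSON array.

Coefficients: [4, 6, 4, 3]

E: 4·0+6·2+4·3 = 24 | 3·8 = 24
A: 4·3+6·0+4·0 = 12 | 3·4 = 12
Z: 4·6+6·0+4·0 = 24 | 3·8 = 24
L: 4·2+6·0+4·1 = 12 | 3·4 = 12
X: 4·0+6·1+4·0 = 6 | 3·2 = 6
gcd(4,6,4,3) = 1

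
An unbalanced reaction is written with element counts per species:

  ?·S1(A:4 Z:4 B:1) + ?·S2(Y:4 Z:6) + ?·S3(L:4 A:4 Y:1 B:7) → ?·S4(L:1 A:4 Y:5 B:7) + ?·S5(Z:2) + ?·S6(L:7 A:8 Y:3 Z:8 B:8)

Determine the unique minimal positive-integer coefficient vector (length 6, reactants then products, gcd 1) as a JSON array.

Coefficients: [2, 3, 4, 2, 5, 2]

L: 2·0+3·0+4·4 = 16 | 2·1+5·0+2·7 = 16
A: 2·4+3·0+4·4 = 24 | 2·4+5·0+2·8 = 24
Y: 2·0+3·4+4·1 = 16 | 2·5+5·0+2·3 = 16
Z: 2·4+3·6+4·0 = 26 | 2·0+5·2+2·8 = 26
B: 2·1+3·0+4·7 = 30 | 2·7+5·0+2·8 = 30
gcd(2,3,4,2,5,2) = 1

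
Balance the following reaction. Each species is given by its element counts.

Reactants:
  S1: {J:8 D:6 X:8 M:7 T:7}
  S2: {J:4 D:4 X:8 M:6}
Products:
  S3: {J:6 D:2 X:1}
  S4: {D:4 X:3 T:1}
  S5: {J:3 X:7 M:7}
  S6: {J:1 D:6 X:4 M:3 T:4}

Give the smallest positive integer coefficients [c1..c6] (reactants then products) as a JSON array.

J: 2·8+5·4 = 36 | 3·6+2·0+5·3+3·1 = 36
D: 2·6+5·4 = 32 | 3·2+2·4+5·0+3·6 = 32
X: 2·8+5·8 = 56 | 3·1+2·3+5·7+3·4 = 56
M: 2·7+5·6 = 44 | 3·0+2·0+5·7+3·3 = 44
T: 2·7+5·0 = 14 | 3·0+2·1+5·0+3·4 = 14
gcd(2,5,3,2,5,3) = 1

Coefficients: [2, 5, 3, 2, 5, 3]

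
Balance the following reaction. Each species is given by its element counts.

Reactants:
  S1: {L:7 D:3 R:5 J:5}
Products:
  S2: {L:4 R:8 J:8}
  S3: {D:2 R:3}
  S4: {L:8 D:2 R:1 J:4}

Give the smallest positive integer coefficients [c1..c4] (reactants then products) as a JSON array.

Coefficients: [4, 1, 3, 3]

L: 4·7 = 28 | 1·4+3·0+3·8 = 28
D: 4·3 = 12 | 1·0+3·2+3·2 = 12
R: 4·5 = 20 | 1·8+3·3+3·1 = 20
J: 4·5 = 20 | 1·8+3·0+3·4 = 20
gcd(4,1,3,3) = 1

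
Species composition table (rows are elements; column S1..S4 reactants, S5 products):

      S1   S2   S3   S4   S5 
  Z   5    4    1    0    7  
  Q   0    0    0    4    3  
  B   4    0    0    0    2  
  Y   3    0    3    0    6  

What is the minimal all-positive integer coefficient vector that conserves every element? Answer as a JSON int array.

Z: 2·5+3·4+6·1+3·0 = 28 | 4·7 = 28
Q: 2·0+3·0+6·0+3·4 = 12 | 4·3 = 12
B: 2·4+3·0+6·0+3·0 = 8 | 4·2 = 8
Y: 2·3+3·0+6·3+3·0 = 24 | 4·6 = 24
gcd(2,3,6,3,4) = 1

Coefficients: [2, 3, 6, 3, 4]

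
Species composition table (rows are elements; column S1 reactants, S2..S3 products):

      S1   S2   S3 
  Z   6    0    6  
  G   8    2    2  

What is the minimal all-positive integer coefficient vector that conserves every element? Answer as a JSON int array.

Z: 1·6 = 6 | 3·0+1·6 = 6
G: 1·8 = 8 | 3·2+1·2 = 8
gcd(1,3,1) = 1

Coefficients: [1, 3, 1]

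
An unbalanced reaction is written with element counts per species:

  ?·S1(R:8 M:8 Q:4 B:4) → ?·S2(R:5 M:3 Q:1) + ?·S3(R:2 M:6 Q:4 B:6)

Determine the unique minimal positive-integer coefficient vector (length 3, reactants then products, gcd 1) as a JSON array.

R: 3·8 = 24 | 4·5+2·2 = 24
M: 3·8 = 24 | 4·3+2·6 = 24
Q: 3·4 = 12 | 4·1+2·4 = 12
B: 3·4 = 12 | 4·0+2·6 = 12
gcd(3,4,2) = 1

Coefficients: [3, 4, 2]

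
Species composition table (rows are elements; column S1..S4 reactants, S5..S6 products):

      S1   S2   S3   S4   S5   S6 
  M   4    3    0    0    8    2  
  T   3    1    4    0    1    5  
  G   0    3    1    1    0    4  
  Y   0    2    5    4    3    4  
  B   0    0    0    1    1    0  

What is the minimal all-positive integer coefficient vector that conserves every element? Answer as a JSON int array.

M: 5·4+4·3+1·0+3·0 = 32 | 3·8+4·2 = 32
T: 5·3+4·1+1·4+3·0 = 23 | 3·1+4·5 = 23
G: 5·0+4·3+1·1+3·1 = 16 | 3·0+4·4 = 16
Y: 5·0+4·2+1·5+3·4 = 25 | 3·3+4·4 = 25
B: 5·0+4·0+1·0+3·1 = 3 | 3·1+4·0 = 3
gcd(5,4,1,3,3,4) = 1

Coefficients: [5, 4, 1, 3, 3, 4]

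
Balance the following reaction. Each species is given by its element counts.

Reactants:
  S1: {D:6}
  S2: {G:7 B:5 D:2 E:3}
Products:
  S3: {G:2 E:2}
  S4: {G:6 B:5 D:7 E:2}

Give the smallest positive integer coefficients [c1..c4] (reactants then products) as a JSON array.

Coefficients: [5, 6, 3, 6]

G: 5·0+6·7 = 42 | 3·2+6·6 = 42
B: 5·0+6·5 = 30 | 3·0+6·5 = 30
D: 5·6+6·2 = 42 | 3·0+6·7 = 42
E: 5·0+6·3 = 18 | 3·2+6·2 = 18
gcd(5,6,3,6) = 1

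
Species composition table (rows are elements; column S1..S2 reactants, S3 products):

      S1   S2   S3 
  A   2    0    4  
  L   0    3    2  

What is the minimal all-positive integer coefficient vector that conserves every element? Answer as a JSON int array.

Coefficients: [6, 2, 3]

A: 6·2+2·0 = 12 | 3·4 = 12
L: 6·0+2·3 = 6 | 3·2 = 6
gcd(6,2,3) = 1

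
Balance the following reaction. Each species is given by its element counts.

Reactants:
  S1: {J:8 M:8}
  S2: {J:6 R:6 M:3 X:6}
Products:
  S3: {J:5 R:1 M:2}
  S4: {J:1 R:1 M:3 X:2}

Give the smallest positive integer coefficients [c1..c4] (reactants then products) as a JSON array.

Coefficients: [3, 2, 6, 6]

J: 3·8+2·6 = 36 | 6·5+6·1 = 36
R: 3·0+2·6 = 12 | 6·1+6·1 = 12
M: 3·8+2·3 = 30 | 6·2+6·3 = 30
X: 3·0+2·6 = 12 | 6·0+6·2 = 12
gcd(3,2,6,6) = 1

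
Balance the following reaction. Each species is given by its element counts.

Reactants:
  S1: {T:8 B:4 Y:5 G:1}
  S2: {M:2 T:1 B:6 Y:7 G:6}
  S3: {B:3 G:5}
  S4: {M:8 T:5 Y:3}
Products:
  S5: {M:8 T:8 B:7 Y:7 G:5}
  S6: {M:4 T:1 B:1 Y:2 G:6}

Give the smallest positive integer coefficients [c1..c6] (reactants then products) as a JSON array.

Coefficients: [1, 2, 5, 5, 4, 3]

M: 1·0+2·2+5·0+5·8 = 44 | 4·8+3·4 = 44
T: 1·8+2·1+5·0+5·5 = 35 | 4·8+3·1 = 35
B: 1·4+2·6+5·3+5·0 = 31 | 4·7+3·1 = 31
Y: 1·5+2·7+5·0+5·3 = 34 | 4·7+3·2 = 34
G: 1·1+2·6+5·5+5·0 = 38 | 4·5+3·6 = 38
gcd(1,2,5,5,4,3) = 1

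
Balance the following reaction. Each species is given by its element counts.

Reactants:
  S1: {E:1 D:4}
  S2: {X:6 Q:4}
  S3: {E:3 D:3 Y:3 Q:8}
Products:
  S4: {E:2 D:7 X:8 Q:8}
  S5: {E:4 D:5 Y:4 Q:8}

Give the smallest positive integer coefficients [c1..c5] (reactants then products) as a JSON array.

Coefficients: [6, 4, 4, 3, 3]

E: 6·1+4·0+4·3 = 18 | 3·2+3·4 = 18
D: 6·4+4·0+4·3 = 36 | 3·7+3·5 = 36
Y: 6·0+4·0+4·3 = 12 | 3·0+3·4 = 12
X: 6·0+4·6+4·0 = 24 | 3·8+3·0 = 24
Q: 6·0+4·4+4·8 = 48 | 3·8+3·8 = 48
gcd(6,4,4,3,3) = 1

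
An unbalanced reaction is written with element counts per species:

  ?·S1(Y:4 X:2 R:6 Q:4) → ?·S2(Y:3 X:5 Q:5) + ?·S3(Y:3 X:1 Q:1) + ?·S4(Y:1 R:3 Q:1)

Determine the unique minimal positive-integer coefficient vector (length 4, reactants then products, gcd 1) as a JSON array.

Y: 3·4 = 12 | 1·3+1·3+6·1 = 12
X: 3·2 = 6 | 1·5+1·1+6·0 = 6
R: 3·6 = 18 | 1·0+1·0+6·3 = 18
Q: 3·4 = 12 | 1·5+1·1+6·1 = 12
gcd(3,1,1,6) = 1

Coefficients: [3, 1, 1, 6]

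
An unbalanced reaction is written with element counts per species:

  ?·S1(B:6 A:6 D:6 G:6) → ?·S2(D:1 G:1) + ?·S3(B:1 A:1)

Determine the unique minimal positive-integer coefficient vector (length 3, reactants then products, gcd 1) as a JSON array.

B: 1·6 = 6 | 6·0+6·1 = 6
A: 1·6 = 6 | 6·0+6·1 = 6
D: 1·6 = 6 | 6·1+6·0 = 6
G: 1·6 = 6 | 6·1+6·0 = 6
gcd(1,6,6) = 1

Coefficients: [1, 6, 6]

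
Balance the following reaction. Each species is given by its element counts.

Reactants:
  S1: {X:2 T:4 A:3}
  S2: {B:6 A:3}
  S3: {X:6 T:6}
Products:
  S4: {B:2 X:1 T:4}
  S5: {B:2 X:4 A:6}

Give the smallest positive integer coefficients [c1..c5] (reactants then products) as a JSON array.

B: 3·0+3·6+2·0 = 18 | 6·2+3·2 = 18
X: 3·2+3·0+2·6 = 18 | 6·1+3·4 = 18
T: 3·4+3·0+2·6 = 24 | 6·4+3·0 = 24
A: 3·3+3·3+2·0 = 18 | 6·0+3·6 = 18
gcd(3,3,2,6,3) = 1

Coefficients: [3, 3, 2, 6, 3]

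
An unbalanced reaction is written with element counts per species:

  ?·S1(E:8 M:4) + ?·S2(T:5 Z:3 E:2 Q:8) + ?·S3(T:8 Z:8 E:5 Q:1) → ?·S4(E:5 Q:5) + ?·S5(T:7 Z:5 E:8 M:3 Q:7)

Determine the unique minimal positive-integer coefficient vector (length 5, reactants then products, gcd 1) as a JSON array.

T: 3·0+4·5+1·8 = 28 | 1·0+4·7 = 28
Z: 3·0+4·3+1·8 = 20 | 1·0+4·5 = 20
E: 3·8+4·2+1·5 = 37 | 1·5+4·8 = 37
M: 3·4+4·0+1·0 = 12 | 1·0+4·3 = 12
Q: 3·0+4·8+1·1 = 33 | 1·5+4·7 = 33
gcd(3,4,1,1,4) = 1

Coefficients: [3, 4, 1, 1, 4]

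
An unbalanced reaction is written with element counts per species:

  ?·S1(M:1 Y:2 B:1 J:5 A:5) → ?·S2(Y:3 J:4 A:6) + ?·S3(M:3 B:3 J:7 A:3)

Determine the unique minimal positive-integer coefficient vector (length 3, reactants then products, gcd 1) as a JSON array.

Coefficients: [3, 2, 1]

M: 3·1 = 3 | 2·0+1·3 = 3
Y: 3·2 = 6 | 2·3+1·0 = 6
B: 3·1 = 3 | 2·0+1·3 = 3
J: 3·5 = 15 | 2·4+1·7 = 15
A: 3·5 = 15 | 2·6+1·3 = 15
gcd(3,2,1) = 1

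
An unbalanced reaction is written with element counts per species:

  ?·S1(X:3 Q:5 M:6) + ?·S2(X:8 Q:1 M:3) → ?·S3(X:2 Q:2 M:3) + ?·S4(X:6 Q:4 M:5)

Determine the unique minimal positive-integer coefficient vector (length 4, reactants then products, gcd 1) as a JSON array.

Coefficients: [4, 2, 5, 3]

X: 4·3+2·8 = 28 | 5·2+3·6 = 28
Q: 4·5+2·1 = 22 | 5·2+3·4 = 22
M: 4·6+2·3 = 30 | 5·3+3·5 = 30
gcd(4,2,5,3) = 1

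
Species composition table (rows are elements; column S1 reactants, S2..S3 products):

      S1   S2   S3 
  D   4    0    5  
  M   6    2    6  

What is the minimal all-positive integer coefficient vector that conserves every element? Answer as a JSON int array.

D: 5·4 = 20 | 3·0+4·5 = 20
M: 5·6 = 30 | 3·2+4·6 = 30
gcd(5,3,4) = 1

Coefficients: [5, 3, 4]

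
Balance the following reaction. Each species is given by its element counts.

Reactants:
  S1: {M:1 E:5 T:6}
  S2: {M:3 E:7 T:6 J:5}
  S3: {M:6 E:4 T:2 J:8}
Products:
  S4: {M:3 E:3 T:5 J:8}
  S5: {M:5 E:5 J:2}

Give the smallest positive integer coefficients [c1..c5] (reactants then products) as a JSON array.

Coefficients: [1, 2, 6, 6, 5]

M: 1·1+2·3+6·6 = 43 | 6·3+5·5 = 43
E: 1·5+2·7+6·4 = 43 | 6·3+5·5 = 43
T: 1·6+2·6+6·2 = 30 | 6·5+5·0 = 30
J: 1·0+2·5+6·8 = 58 | 6·8+5·2 = 58
gcd(1,2,6,6,5) = 1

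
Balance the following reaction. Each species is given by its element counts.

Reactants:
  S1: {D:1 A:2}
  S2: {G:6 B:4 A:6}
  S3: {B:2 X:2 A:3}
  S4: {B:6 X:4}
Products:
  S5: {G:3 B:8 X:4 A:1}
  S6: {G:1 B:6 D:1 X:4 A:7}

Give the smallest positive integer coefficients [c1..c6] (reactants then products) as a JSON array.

Coefficients: [3, 2, 2, 5, 3, 3]

G: 3·0+2·6+2·0+5·0 = 12 | 3·3+3·1 = 12
B: 3·0+2·4+2·2+5·6 = 42 | 3·8+3·6 = 42
D: 3·1+2·0+2·0+5·0 = 3 | 3·0+3·1 = 3
X: 3·0+2·0+2·2+5·4 = 24 | 3·4+3·4 = 24
A: 3·2+2·6+2·3+5·0 = 24 | 3·1+3·7 = 24
gcd(3,2,2,5,3,3) = 1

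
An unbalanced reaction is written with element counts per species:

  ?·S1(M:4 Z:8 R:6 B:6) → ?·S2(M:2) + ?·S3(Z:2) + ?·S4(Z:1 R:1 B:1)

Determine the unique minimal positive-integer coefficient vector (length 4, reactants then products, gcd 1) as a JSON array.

Coefficients: [1, 2, 1, 6]

M: 1·4 = 4 | 2·2+1·0+6·0 = 4
Z: 1·8 = 8 | 2·0+1·2+6·1 = 8
R: 1·6 = 6 | 2·0+1·0+6·1 = 6
B: 1·6 = 6 | 2·0+1·0+6·1 = 6
gcd(1,2,1,6) = 1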